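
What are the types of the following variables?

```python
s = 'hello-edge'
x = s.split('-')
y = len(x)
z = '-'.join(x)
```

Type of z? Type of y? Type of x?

str.join() returns str; len() returns int; str.split() returns list

str, int, list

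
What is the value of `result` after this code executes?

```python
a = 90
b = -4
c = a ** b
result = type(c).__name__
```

a is int; b is int; c is float; result = 'float'

'float'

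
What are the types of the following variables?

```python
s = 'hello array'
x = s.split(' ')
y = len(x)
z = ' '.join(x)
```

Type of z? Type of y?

str.join() returns str; len() returns int

str, int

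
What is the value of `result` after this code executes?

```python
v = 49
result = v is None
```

v = 49; result = False

False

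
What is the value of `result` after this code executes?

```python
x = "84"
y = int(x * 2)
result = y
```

x = '84'; y = 8484; result = 8484

8484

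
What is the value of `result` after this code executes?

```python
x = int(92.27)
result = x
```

x = 92; result = 92

92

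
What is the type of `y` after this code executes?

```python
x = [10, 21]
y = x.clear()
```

list.clear() returns None

NoneType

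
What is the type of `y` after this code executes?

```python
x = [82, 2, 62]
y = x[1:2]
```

Slicing a list returns a list

list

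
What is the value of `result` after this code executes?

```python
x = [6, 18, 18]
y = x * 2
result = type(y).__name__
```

x is list; y is list; result = 'list'

'list'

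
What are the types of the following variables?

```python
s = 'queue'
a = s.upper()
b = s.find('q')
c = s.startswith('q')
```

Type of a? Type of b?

upper() returns str; find() returns int

str, int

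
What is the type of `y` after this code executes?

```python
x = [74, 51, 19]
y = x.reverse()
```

list.reverse() returns None

NoneType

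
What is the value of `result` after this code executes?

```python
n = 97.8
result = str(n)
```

n = 97.8; result = '97.8'

'97.8'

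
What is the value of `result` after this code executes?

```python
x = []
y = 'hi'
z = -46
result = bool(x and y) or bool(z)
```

x = []; y = 'hi'; z = -46; result = True

True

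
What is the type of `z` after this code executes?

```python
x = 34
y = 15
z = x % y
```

int % int = int

int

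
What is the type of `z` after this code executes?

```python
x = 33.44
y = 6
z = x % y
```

float % int = float

float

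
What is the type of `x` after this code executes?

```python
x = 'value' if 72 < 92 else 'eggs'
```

Both branches of conditional are str

str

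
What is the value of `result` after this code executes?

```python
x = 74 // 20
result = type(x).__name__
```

x is int; result = 'int'

'int'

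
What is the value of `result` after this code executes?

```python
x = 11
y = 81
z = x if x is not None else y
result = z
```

x = 11; y = 81; z = 11; result = 11

11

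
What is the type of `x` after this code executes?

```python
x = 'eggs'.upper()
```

str.upper() returns str

str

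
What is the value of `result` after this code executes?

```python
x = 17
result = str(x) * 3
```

x = 17; result = '171717'

'171717'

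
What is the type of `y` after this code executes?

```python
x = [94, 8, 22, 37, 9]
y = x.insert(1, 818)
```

list.insert() returns None

NoneType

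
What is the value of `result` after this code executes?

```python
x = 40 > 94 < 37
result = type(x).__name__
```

x is bool; result = 'bool'

'bool'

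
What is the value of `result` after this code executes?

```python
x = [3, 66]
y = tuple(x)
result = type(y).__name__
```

x is list; y is tuple; result = 'tuple'

'tuple'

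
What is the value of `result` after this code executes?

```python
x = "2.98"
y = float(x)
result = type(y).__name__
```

x is str; y is float; result = 'float'

'float'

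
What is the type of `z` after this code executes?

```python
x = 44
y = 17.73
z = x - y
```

int - float = float

float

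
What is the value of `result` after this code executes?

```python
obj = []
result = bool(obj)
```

obj = []; result = False

False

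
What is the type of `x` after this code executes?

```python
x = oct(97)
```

oct() returns str representation

str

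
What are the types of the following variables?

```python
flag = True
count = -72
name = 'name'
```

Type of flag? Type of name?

flag is assigned the constant True, which has type bool; name is assigned a quoted string literal, so it is a str

bool, str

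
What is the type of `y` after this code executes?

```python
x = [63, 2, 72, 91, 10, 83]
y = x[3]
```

Indexing list[int] returns int

int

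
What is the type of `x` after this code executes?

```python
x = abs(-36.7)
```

abs() of float returns float

float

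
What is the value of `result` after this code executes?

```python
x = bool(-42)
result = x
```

x = True; result = True

True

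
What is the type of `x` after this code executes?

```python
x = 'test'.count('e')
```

str.count() returns int

int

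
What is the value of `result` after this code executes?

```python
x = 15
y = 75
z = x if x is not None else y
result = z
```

x = 15; y = 75; z = 15; result = 15

15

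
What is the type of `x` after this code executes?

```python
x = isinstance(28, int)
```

isinstance() returns bool

bool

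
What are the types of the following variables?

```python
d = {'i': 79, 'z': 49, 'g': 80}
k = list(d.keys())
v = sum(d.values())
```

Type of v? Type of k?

sum of ints is int; list() converts to list

int, list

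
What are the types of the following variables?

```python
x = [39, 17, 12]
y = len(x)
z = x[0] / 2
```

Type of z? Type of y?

int / int = float; len() returns int

float, int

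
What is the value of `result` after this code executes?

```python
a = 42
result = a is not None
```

a = 42; result = True

True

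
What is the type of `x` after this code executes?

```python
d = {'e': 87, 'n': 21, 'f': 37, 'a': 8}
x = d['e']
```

Accessing dict[str, int] with str key returns int

int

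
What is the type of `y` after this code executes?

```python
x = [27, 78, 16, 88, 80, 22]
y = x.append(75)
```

list.append() returns None (mutates in place)

NoneType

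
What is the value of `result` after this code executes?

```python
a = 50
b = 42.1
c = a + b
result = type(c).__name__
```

a is int; b is float; c is float; result = 'float'

'float'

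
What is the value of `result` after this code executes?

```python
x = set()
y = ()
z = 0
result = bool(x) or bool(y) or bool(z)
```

x = set(); y = (); z = 0; result = False

False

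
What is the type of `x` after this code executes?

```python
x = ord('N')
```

ord() returns int (code point)

int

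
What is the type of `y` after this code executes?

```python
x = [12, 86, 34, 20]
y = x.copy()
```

list.copy() returns list

list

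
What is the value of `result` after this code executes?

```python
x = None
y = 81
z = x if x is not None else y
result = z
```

x = None; y = 81; z = 81; result = 81

81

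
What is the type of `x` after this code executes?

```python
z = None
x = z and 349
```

'and' returns first falsy value (None)

NoneType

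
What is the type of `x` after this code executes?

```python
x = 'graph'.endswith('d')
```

str.endswith() returns bool

bool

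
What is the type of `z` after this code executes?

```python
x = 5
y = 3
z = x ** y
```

positive int ** positive int = int

int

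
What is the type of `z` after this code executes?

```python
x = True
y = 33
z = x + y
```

bool + int = int (bool is subclass of int)

int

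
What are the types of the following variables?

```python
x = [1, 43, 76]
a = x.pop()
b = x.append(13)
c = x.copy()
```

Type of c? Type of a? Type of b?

copy() returns list; pop() returns element; append() returns None

list, int, NoneType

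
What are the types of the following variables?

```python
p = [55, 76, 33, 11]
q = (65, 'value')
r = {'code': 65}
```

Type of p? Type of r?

p is assigned a list literal (square brackets); r is assigned a dict literal ({key: value})

list, dict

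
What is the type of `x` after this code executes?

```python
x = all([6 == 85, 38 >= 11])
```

all() returns bool

bool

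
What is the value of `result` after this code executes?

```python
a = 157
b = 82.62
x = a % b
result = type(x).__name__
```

a is int; b is float; x is float; result = 'float'

'float'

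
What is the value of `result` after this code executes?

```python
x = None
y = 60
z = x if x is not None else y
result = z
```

x = None; y = 60; z = 60; result = 60

60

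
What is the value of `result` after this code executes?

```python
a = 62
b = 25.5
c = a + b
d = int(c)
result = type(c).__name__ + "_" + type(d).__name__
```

a is int; b is float; c is float; d is int; result = 'float_int'

'float_int'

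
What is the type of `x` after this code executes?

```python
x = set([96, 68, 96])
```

set() constructor returns set

set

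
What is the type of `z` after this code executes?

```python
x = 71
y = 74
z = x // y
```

int // int = int

int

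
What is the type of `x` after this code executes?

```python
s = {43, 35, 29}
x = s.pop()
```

Popping from set[int] returns int

int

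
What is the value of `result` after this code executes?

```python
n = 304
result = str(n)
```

n = 304; result = '304'

'304'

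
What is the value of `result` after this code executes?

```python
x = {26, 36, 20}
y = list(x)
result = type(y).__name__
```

x is set; y is list; result = 'list'

'list'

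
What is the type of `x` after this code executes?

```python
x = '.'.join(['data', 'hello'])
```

str.join() returns str

str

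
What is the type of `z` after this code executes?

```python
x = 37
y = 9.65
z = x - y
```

int - float = float

float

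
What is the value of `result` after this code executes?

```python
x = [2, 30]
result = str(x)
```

x = [2, 30]; result = '[2, 30]'

'[2, 30]'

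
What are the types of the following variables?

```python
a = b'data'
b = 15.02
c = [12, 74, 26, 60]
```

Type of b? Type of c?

b is assigned a number with a decimal point, so it is a float; c is assigned a list literal (square brackets)

float, list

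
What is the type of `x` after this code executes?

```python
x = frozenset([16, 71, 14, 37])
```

frozenset() returns frozenset

frozenset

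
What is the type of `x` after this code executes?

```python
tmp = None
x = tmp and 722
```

'and' returns first falsy value (None)

NoneType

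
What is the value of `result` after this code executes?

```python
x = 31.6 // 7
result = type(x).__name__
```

x is float; result = 'float'

'float'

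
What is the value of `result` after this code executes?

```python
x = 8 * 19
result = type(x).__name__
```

x is int; result = 'int'

'int'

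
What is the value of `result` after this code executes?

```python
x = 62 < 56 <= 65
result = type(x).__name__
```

x is bool; result = 'bool'

'bool'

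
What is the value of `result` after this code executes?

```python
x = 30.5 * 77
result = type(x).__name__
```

x is float; result = 'float'

'float'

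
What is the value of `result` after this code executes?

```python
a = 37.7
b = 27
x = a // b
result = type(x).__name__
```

a is float; b is int; x is float; result = 'float'

'float'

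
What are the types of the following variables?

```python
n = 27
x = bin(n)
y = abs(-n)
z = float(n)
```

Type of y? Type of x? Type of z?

abs() of int returns int; bin() returns str; float() returns float

int, str, float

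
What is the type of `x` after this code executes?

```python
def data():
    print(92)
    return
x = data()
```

Bare return returns None

NoneType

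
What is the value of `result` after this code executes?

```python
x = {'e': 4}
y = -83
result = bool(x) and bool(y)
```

x = {'e': 4}; y = -83; result = True

True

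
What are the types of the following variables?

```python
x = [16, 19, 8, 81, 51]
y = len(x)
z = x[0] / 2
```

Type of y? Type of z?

len() returns int; int / int = float

int, float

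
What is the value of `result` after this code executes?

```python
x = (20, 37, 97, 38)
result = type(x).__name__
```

x is tuple; result = 'tuple'

'tuple'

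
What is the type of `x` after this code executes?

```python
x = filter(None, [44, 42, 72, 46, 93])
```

filter() returns a filter object

filter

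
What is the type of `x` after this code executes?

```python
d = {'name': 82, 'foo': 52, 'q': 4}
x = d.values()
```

.values() returns dict_values view

dict_values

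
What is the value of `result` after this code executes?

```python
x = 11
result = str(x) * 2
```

x = 11; result = '1111'

'1111'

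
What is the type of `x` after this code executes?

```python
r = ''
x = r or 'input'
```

'or' returns first truthy value (str)

str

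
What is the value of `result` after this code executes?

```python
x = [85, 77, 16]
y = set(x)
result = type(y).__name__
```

x is list; y is set; result = 'set'

'set'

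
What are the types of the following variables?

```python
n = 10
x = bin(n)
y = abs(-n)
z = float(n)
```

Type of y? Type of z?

abs() of int returns int; float() returns float

int, float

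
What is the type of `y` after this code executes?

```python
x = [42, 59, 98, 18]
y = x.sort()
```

list.sort() returns None (mutates in place)

NoneType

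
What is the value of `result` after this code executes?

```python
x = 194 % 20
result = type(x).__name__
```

x is int; result = 'int'

'int'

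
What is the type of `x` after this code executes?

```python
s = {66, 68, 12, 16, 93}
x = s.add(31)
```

set.add() returns None (mutates in place)

NoneType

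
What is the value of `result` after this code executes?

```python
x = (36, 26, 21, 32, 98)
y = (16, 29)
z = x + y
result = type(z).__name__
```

x is tuple; y is tuple; z is tuple; result = 'tuple'

'tuple'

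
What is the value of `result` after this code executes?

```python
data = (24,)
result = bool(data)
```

data = (24,); result = True

True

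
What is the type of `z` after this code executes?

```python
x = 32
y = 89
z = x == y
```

Comparison returns bool

bool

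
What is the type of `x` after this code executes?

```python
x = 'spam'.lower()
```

str.lower() returns str

str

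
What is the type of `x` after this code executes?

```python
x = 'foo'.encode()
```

str.encode() returns bytes

bytes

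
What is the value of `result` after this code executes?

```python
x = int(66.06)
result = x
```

x = 66; result = 66

66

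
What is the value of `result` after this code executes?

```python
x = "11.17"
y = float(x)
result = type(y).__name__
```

x is str; y is float; result = 'float'

'float'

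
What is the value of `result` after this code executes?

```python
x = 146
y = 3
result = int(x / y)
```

x = 146; y = 3; result = 48

48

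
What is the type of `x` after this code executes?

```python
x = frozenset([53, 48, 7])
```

frozenset() returns frozenset

frozenset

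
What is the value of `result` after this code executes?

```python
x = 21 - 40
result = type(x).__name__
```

x is int; result = 'int'

'int'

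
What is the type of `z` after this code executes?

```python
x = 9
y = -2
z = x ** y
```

int ** negative = float

float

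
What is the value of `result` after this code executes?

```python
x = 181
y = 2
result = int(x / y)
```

x = 181; y = 2; result = 90

90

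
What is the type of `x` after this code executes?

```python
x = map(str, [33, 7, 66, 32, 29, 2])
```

map() returns a map object

map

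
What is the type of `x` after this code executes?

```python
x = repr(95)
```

repr() returns str

str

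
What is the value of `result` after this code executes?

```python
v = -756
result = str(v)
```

v = -756; result = '-756'

'-756'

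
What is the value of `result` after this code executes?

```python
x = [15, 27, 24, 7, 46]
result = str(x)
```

x = [15, 27, 24, 7, 46]; result = '[15, 27, 24, 7, 46]'

'[15, 27, 24, 7, 46]'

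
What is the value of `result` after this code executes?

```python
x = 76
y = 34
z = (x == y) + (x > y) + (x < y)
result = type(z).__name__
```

x is int; y is int; z is int; result = 'int'

'int'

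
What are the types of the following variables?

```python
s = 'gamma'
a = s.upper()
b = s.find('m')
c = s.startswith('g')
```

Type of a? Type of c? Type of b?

upper() returns str; startswith() returns bool; find() returns int

str, bool, int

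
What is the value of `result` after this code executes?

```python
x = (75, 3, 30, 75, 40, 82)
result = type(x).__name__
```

x is tuple; result = 'tuple'

'tuple'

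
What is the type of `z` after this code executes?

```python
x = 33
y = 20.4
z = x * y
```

int * float = float

float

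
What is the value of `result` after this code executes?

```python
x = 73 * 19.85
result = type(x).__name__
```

x is float; result = 'float'

'float'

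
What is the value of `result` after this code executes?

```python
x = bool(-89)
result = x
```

x = True; result = True

True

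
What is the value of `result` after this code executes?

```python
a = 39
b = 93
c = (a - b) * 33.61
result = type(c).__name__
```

a is int; b is int; c is float; result = 'float'

'float'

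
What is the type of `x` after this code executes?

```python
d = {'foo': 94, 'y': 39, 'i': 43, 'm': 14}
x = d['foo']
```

Accessing dict[str, int] with str key returns int

int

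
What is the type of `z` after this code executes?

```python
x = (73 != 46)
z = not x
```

'not' returns bool

bool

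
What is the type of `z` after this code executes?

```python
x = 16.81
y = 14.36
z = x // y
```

float // float = float

float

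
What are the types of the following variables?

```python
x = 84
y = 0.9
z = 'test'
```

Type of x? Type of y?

x is assigned a bare integer (no decimal point), so it is an int; y is assigned a number with a decimal point, so it is a float

int, float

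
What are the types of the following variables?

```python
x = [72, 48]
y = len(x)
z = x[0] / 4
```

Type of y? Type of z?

len() returns int; int / int = float

int, float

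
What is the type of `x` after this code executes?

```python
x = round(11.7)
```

round() with no decimal places returns int

int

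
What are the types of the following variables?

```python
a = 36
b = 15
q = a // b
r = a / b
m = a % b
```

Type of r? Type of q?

/ returns float; // returns int

float, int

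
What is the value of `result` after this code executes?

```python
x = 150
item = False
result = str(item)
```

x = 150; item = False; result = 'False'

'False'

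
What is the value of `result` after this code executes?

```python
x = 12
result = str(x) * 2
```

x = 12; result = '1212'

'1212'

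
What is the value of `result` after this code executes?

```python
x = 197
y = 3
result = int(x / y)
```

x = 197; y = 3; result = 65

65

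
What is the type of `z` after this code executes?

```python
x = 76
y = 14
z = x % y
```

int % int = int

int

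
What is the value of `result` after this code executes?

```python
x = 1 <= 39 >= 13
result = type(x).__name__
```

x is bool; result = 'bool'

'bool'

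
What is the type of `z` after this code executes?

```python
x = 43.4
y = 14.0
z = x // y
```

float // float = float

float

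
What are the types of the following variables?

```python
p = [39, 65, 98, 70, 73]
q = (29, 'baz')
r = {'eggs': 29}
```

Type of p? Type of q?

p is assigned a list literal (square brackets); q is assigned a tuple (parenthesized, comma-separated values)

list, tuple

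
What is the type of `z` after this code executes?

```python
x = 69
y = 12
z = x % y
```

int % int = int

int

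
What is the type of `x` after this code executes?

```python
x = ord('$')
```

ord() returns int (code point)

int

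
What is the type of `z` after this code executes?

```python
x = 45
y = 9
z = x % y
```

int % int = int

int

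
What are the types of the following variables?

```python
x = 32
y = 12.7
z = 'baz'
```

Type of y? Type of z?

y is assigned a number with a decimal point, so it is a float; z is assigned a quoted string literal, so it is a str

float, str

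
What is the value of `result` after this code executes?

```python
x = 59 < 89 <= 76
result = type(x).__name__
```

x is bool; result = 'bool'

'bool'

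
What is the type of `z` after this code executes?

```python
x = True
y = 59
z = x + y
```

bool + int = int (bool is subclass of int)

int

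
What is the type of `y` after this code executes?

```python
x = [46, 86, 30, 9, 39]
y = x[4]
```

Indexing list[int] returns int

int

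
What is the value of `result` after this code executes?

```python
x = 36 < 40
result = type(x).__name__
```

x is bool; result = 'bool'

'bool'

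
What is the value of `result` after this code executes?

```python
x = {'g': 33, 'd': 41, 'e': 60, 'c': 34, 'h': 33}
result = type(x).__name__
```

x is dict; result = 'dict'

'dict'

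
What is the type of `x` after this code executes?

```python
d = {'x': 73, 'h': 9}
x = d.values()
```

.values() returns dict_values view

dict_values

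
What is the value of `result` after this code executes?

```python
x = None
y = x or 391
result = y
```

x = None; y = 391; result = 391

391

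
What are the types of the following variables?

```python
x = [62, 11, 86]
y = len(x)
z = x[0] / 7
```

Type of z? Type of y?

int / int = float; len() returns int

float, int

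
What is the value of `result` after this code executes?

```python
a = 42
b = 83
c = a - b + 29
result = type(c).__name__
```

a is int; b is int; c is int; result = 'int'

'int'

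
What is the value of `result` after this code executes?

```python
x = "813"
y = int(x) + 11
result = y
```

x = '813'; y = 824; result = 824

824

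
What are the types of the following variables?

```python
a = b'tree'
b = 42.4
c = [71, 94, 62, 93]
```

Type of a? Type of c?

a is assigned a bytes literal (b'...' prefix); c is assigned a list literal (square brackets)

bytes, list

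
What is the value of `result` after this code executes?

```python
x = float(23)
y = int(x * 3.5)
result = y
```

x = 23.0; y = 80; result = 80

80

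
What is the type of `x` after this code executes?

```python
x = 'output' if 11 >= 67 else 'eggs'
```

Both branches of conditional are str

str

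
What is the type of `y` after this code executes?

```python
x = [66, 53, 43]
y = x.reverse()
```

list.reverse() returns None

NoneType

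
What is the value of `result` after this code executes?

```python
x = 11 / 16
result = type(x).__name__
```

x is float; result = 'float'

'float'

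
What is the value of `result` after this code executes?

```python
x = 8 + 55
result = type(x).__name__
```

x is int; result = 'int'

'int'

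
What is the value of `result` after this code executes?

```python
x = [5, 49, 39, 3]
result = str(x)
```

x = [5, 49, 39, 3]; result = '[5, 49, 39, 3]'

'[5, 49, 39, 3]'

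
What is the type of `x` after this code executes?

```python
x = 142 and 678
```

'and' with truthy values returns last operand (int)

int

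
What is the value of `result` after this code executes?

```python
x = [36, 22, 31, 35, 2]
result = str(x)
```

x = [36, 22, 31, 35, 2]; result = '[36, 22, 31, 35, 2]'

'[36, 22, 31, 35, 2]'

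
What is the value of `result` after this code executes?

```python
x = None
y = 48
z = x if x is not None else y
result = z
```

x = None; y = 48; z = 48; result = 48

48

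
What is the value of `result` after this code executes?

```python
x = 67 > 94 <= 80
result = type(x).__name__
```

x is bool; result = 'bool'

'bool'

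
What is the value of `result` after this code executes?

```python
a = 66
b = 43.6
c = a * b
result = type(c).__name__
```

a is int; b is float; c is float; result = 'float'

'float'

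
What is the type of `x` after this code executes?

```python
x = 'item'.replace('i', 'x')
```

str.replace() returns str

str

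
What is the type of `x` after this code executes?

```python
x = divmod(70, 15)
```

divmod() returns tuple of (quotient, remainder)

tuple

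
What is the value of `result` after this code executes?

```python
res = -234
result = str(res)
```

res = -234; result = '-234'

'-234'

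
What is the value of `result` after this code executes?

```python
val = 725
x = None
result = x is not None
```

val = 725; x = None; result = False

False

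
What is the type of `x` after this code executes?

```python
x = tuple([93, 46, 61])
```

tuple() constructor returns tuple

tuple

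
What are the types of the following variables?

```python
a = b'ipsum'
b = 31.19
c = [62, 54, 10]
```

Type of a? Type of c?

a is assigned a bytes literal (b'...' prefix); c is assigned a list literal (square brackets)

bytes, list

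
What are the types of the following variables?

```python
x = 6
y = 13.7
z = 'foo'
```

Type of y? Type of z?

y is assigned a number with a decimal point, so it is a float; z is assigned a quoted string literal, so it is a str

float, str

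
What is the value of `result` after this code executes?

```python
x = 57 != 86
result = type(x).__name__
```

x is bool; result = 'bool'

'bool'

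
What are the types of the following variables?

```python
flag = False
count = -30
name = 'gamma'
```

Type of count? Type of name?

count is assigned a bare integer (no decimal point), so it is an int; name is assigned a quoted string literal, so it is a str

int, str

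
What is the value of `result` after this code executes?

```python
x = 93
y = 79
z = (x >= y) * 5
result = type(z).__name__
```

x is int; y is int; z is int; result = 'int'

'int'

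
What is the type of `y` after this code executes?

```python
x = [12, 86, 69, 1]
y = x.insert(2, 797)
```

list.insert() returns None

NoneType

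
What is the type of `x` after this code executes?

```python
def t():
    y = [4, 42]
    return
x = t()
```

Bare return returns None

NoneType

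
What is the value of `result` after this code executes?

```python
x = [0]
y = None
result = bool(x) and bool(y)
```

x = [0]; y = None; result = False

False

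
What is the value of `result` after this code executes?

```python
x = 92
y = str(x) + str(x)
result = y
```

x = 92; y = '9292'; result = '9292'

'9292'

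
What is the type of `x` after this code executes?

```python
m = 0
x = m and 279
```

'and' returns first falsy value (0 is int)

int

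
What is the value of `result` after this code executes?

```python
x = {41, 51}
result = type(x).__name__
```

x is set; result = 'set'

'set'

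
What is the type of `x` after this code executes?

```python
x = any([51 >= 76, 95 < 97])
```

any() returns bool

bool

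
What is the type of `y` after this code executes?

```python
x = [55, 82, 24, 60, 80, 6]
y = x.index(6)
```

list.index() returns int

int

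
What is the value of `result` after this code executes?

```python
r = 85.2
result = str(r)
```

r = 85.2; result = '85.2'

'85.2'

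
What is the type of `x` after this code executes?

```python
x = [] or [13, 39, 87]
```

'or' returns first truthy value (list)

list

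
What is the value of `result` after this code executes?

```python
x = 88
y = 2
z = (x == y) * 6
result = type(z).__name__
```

x is int; y is int; z is int; result = 'int'

'int'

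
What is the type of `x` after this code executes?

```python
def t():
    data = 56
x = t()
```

Function without return returns None

NoneType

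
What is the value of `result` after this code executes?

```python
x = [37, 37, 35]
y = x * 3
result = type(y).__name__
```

x is list; y is list; result = 'list'

'list'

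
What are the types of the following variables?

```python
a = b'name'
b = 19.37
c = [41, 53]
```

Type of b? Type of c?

b is assigned a number with a decimal point, so it is a float; c is assigned a list literal (square brackets)

float, list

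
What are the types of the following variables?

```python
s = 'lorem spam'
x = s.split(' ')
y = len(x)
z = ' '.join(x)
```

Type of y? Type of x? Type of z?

len() returns int; str.split() returns list; str.join() returns str

int, list, str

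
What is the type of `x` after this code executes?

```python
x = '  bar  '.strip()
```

str.strip() returns str

str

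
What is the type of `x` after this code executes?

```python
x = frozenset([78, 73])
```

frozenset() returns frozenset

frozenset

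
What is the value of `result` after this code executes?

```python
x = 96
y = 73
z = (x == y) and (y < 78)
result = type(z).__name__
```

x is int; y is int; z is bool; result = 'bool'

'bool'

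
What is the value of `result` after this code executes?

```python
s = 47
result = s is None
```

s = 47; result = False

False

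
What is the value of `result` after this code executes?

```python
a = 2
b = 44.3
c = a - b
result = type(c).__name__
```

a is int; b is float; c is float; result = 'float'

'float'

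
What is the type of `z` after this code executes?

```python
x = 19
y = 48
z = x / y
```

int / int = float

float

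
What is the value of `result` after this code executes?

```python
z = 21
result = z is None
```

z = 21; result = False

False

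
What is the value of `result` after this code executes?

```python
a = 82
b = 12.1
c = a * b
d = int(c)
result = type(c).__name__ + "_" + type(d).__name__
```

a is int; b is float; c is float; d is int; result = 'float_int'

'float_int'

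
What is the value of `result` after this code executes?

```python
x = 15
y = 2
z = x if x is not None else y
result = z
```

x = 15; y = 2; z = 15; result = 15

15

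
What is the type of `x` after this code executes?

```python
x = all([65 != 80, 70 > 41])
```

all() returns bool

bool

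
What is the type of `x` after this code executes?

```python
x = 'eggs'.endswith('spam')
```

str.endswith() returns bool

bool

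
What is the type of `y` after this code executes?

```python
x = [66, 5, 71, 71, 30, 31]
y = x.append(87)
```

list.append() returns None (mutates in place)

NoneType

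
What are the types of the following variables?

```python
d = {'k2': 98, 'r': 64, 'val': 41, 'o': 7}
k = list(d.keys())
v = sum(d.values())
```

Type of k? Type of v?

list() converts to list; sum of ints is int

list, int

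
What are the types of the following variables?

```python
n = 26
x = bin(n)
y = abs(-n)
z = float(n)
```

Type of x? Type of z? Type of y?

bin() returns str; float() returns float; abs() of int returns int

str, float, int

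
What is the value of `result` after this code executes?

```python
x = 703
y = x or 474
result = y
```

x = 703; y = 703; result = 703

703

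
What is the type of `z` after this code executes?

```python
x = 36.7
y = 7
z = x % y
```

float % int = float

float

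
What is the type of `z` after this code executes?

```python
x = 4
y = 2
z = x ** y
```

positive int ** positive int = int

int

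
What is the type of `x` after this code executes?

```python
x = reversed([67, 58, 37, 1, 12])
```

reversed() on a list returns list_reverseiterator

list_reverseiterator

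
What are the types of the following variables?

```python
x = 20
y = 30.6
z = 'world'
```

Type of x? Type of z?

x is assigned a bare integer (no decimal point), so it is an int; z is assigned a quoted string literal, so it is a str

int, str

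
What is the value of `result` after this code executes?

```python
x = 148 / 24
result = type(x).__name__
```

x is float; result = 'float'

'float'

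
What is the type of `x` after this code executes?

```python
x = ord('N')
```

ord() returns int (code point)

int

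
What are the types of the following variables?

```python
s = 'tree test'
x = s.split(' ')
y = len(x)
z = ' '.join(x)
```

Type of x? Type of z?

str.split() returns list; str.join() returns str

list, str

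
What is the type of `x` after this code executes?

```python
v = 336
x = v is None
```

'is' comparison returns bool

bool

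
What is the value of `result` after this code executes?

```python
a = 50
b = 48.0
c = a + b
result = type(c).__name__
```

a is int; b is float; c is float; result = 'float'

'float'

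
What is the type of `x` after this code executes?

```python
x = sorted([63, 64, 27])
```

sorted() always returns list

list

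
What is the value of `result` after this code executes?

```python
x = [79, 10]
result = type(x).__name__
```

x is list; result = 'list'

'list'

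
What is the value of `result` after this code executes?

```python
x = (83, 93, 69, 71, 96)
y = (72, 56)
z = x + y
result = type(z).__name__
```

x is tuple; y is tuple; z is tuple; result = 'tuple'

'tuple'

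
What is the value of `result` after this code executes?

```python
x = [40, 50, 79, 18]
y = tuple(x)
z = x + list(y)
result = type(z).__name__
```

x is list; y is tuple; z is list; result = 'list'

'list'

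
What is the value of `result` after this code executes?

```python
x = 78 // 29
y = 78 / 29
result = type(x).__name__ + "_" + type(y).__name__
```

x is int; y is float; result = 'int_float'

'int_float'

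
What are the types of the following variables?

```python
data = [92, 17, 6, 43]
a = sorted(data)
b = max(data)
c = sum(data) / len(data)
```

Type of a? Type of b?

sorted() returns list; max of ints returns int

list, int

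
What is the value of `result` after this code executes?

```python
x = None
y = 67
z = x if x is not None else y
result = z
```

x = None; y = 67; z = 67; result = 67

67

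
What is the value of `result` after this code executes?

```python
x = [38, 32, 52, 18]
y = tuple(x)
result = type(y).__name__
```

x is list; y is tuple; result = 'tuple'

'tuple'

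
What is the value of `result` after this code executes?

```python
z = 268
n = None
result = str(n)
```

z = 268; n = None; result = 'None'

'None'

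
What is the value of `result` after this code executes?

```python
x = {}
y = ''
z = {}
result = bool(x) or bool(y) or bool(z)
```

x = {}; y = ''; z = {}; result = False

False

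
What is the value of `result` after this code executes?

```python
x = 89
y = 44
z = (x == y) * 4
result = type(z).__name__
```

x is int; y is int; z is int; result = 'int'

'int'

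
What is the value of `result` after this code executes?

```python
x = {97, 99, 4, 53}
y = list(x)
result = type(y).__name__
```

x is set; y is list; result = 'list'

'list'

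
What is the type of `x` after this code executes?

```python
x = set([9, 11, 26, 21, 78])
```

set() constructor returns set

set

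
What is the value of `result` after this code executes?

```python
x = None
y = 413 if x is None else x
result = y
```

x = None; y = 413; result = 413

413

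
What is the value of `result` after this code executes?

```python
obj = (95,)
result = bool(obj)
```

obj = (95,); result = True

True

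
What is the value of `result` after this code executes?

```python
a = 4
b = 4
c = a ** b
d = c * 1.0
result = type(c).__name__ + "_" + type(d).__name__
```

a is int; b is int; c is int; d is float; result = 'int_float'

'int_float'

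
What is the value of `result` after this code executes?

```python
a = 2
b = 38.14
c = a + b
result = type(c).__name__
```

a is int; b is float; c is float; result = 'float'

'float'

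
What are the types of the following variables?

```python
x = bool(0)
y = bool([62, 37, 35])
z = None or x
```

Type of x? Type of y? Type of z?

bool() returns bool; bool() returns bool; None or bool returns the bool

bool, bool, bool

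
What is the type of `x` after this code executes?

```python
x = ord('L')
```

ord() returns int (code point)

int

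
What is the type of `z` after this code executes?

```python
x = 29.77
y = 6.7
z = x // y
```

float // float = float

float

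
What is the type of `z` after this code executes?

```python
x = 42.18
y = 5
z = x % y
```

float % int = float

float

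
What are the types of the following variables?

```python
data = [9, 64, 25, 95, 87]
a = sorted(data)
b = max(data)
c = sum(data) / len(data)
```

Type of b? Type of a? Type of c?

max of ints returns int; sorted() returns list; int / int = float

int, list, float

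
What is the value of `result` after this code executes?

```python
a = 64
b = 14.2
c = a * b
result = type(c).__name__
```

a is int; b is float; c is float; result = 'float'

'float'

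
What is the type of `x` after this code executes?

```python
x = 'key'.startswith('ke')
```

str.startswith() returns bool

bool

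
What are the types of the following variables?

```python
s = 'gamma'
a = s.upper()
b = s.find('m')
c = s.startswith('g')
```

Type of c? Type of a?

startswith() returns bool; upper() returns str

bool, str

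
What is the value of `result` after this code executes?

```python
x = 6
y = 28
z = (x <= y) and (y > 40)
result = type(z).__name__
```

x is int; y is int; z is bool; result = 'bool'

'bool'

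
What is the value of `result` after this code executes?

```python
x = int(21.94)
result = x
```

x = 21; result = 21

21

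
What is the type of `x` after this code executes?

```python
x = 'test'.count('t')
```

str.count() returns int

int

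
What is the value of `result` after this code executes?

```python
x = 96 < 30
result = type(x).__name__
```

x is bool; result = 'bool'

'bool'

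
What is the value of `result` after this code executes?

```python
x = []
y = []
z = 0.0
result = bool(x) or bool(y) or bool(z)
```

x = []; y = []; z = 0.0; result = False

False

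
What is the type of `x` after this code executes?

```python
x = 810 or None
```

'or' returns first truthy value

int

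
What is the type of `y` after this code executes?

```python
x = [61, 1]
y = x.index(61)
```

list.index() returns int

int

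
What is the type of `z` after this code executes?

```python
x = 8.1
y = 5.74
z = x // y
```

float // float = float

float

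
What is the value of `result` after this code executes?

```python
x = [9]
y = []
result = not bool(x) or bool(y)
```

x = [9]; y = []; result = False

False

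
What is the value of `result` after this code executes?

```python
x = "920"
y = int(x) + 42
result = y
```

x = '920'; y = 962; result = 962

962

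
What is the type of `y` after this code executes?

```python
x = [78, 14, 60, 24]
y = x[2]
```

Indexing list[int] returns int

int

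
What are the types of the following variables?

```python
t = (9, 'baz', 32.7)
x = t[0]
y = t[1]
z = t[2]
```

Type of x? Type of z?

tuple[0] is int; tuple[2] is float

int, float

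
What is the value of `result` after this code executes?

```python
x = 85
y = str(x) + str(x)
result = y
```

x = 85; y = '8585'; result = '8585'

'8585'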